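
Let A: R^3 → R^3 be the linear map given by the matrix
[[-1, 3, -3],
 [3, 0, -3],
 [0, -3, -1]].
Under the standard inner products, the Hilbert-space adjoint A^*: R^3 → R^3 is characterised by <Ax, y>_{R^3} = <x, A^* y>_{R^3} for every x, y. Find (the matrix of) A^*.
A^* = A^T =
[[-1, 3, 0],
 [3, 0, -3],
 [-3, -3, -1]]

For real matrices with standard dot products, the defining identity <Ax, y> = <x, A^* y> gives (Ax)^T y = x^T (A^*) y, i.e. x^T A^T y = x^T (A^*) y. Since this holds for all x, y, we must have A^* = A^T. Therefore
A^* =
[[-1, 3, 0],
 [3, 0, -3],
 [-3, -3, -1]].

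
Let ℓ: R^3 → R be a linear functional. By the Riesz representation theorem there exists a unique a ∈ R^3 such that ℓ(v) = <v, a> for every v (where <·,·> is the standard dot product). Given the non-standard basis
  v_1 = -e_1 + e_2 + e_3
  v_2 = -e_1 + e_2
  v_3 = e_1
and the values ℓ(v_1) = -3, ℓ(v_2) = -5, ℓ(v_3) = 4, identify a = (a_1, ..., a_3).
a = (4, -1, 2)

Write a = (a_1, ..., a_3) in the standard basis. For each basis vector v_i, ℓ(v_i) = <v_i, a> is a linear equation in the a_j's. Collect the n equations into a matrix system V a = ℓ, where row i of V is v_i (expressed in the standard basis). Since V is invertible (lower-triangular with 1s on the diagonal, up to permutation), solve by back-substitution:
  V =
[[-1, 1, 1],
 [-1, 1, 0],
 [1, 0, 0]]
  V a = (-3, -5, 4)
Solving gives a = (4, -1, 2).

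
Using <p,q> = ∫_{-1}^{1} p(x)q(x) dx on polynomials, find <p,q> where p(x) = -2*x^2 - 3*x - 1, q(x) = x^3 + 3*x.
<p,q> = -36/5

Expand the product: p(x)·q(x) = -2*x^5 - 3*x^4 - 7*x^3 - 9*x^2 - 3*x.
∫_{-1}^{1} of each monomial x^k gives [2/(k+1) if k even, 0 if k odd]. Integrating term-by-term (or equivalently evaluating the antiderivative F(x) = -x^6/3 - 3*x^5/5 - 7*x^4/4 - 3*x^3 - 3*x^2/2 at the endpoints):
  F(1) − F(−1) = -431/60 − (1/60) = -36/5.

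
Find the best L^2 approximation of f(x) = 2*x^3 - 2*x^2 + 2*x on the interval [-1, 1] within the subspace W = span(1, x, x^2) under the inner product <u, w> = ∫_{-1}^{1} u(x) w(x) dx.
g(x) = -2*x^2 + 16*x/5

The best approximation g ∈ W is the orthogonal projection of f onto W. Writing g = a_0 + a_1 x + a_2 x^2, the coefficients solve the normal equations G · a = b where
  G_{ij} = <φ_i, φ_j> and b_i = <f, φ_i>, with φ_0 = 1, φ_1 = x, φ_2 = x^2.
G =
  [2, 0, 2/3]
  [0, 2/3, 0]
  [2/3, 0, 2/5],
b = (-4/3, 32/15, -4/5).
Solving gives a_0 = 0, a_1 = 16/5, a_2 = -2, so
  g(x) = -2*x^2 + 16*x/5.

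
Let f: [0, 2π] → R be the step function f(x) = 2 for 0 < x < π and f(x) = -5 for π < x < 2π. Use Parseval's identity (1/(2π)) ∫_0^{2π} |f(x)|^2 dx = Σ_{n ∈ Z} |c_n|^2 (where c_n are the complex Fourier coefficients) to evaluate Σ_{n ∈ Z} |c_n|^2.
Σ |c_n|^2 = 29/2

Parseval equates the L^2 energy of f (normalised by 1/(2π)) with the ℓ^2 sum of its Fourier coefficients: (1/(2π)) ∫_0^{2π} |f|^2 = Σ |c_n|^2.
Compute the left side: (1/(2π)) [∫_0^π 2^2 dx + ∫_π^{2π} (-5)^2 dx] = (1/(2π)) · (4π + 25π) = (4 + 25)/2 = 29/2.
So Σ_{n ∈ Z} |c_n|^2 = 29/2.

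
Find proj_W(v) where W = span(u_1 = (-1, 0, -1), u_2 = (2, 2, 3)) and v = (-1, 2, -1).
proj_W(v) = (-13/9, 16/9, -5/9)

Set up U = [u_1 | ... | u_2] ∈ R^(3×2). The projector onto W = col(U) is P = U (U^T U)^(-1) U^T.
Compute U^T U =
  [2, -5]
  [-5, 17],
and U^T v = (2, -1).
Solve U^T U · c = U^T v for the coefficients: c = (29/9, 8/9). The projection is proj_W(v) = U c.
Check: (v - proj_W(v)) · u_1 = 0  (should be 0).
Check: (v - proj_W(v)) · u_2 = 0  (should be 0).
Result: proj_W(v) = (-13/9, 16/9, -5/9).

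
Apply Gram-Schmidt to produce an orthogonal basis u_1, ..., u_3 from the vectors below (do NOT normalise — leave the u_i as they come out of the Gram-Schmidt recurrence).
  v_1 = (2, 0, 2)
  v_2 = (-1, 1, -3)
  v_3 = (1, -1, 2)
Orthogonal basis:
  u_1 = (2, 0, 2)
  u_2 = (1, 1, -1)
  u_3 = (1/6, -1/3, -1/6)

Apply the Gram-Schmidt recurrence
  u_1 = v_1
  u_i = v_i − Σ_{j<i} ((v_i · u_j) / (u_j · u_j)) · u_j.

Step by step this gives:
  u_1 = (2, 0, 2)
  u_2 = (1, 1, -1)
  u_3 = (1/6, -1/3, -1/6)

Orthogonality check:
  u_2 · u_1 = 0 (should be 0)
  u_3 · u_1 = 0 (should be 0)
  u_3 · u_2 = 0 (should be 0)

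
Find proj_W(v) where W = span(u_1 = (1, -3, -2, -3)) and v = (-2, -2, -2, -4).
proj_W(v) = (20/23, -60/23, -40/23, -60/23)

Set up U = [u_1 | ... | u_1] ∈ R^(4×1). The projector onto W = col(U) is P = U (U^T U)^(-1) U^T.
Compute U^T U =
  [23],
and U^T v = (20).
Solve U^T U · c = U^T v for the coefficients: c = (20/23). The projection is proj_W(v) = U c.
Check: (v - proj_W(v)) · u_1 = 0  (should be 0).
Result: proj_W(v) = (20/23, -60/23, -40/23, -60/23).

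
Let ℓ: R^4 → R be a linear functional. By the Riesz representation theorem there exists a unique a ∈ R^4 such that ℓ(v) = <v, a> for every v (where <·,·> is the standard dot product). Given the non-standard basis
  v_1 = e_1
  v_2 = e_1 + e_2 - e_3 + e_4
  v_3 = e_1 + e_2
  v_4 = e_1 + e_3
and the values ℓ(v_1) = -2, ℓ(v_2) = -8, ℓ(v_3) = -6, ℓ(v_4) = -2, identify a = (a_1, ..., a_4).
a = (-2, -4, 0, -2)

Write a = (a_1, ..., a_4) in the standard basis. For each basis vector v_i, ℓ(v_i) = <v_i, a> is a linear equation in the a_j's. Collect the n equations into a matrix system V a = ℓ, where row i of V is v_i (expressed in the standard basis). Since V is invertible (lower-triangular with 1s on the diagonal, up to permutation), solve by back-substitution:
  V =
[[1, 0, 0, 0],
 [1, 1, -1, 1],
 [1, 1, 0, 0],
 [1, 0, 1, 0]]
  V a = (-2, -8, -6, -2)
Solving gives a = (-2, -4, 0, -2).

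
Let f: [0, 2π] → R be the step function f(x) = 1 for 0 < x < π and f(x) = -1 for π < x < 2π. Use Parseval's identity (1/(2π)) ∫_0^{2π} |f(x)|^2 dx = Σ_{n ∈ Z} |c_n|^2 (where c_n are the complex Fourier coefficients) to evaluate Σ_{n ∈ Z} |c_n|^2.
Σ |c_n|^2 = 1

Parseval equates the L^2 energy of f (normalised by 1/(2π)) with the ℓ^2 sum of its Fourier coefficients: (1/(2π)) ∫_0^{2π} |f|^2 = Σ |c_n|^2.
Compute the left side: (1/(2π)) [∫_0^π 1^2 dx + ∫_π^{2π} (-1)^2 dx] = (1/(2π)) · (1π + 1π) = (1 + 1)/2 = 1.
So Σ_{n ∈ Z} |c_n|^2 = 1.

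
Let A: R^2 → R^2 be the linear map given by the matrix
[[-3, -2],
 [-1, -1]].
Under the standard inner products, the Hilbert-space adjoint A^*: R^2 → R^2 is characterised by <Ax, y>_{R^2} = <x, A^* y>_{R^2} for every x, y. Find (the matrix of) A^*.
A^* = A^T =
[[-3, -1],
 [-2, -1]]

For real matrices with standard dot products, the defining identity <Ax, y> = <x, A^* y> gives (Ax)^T y = x^T (A^*) y, i.e. x^T A^T y = x^T (A^*) y. Since this holds for all x, y, we must have A^* = A^T. Therefore
A^* =
[[-3, -1],
 [-2, -1]].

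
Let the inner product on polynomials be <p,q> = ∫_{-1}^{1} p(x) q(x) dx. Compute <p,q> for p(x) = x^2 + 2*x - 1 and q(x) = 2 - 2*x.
<p,q> = -16/3

Expand the product: p(x)·q(x) = -2*x^3 - 2*x^2 + 6*x - 2.
∫_{-1}^{1} of each monomial x^k gives [2/(k+1) if k even, 0 if k odd]. Integrating term-by-term (or equivalently evaluating the antiderivative F(x) = -x^4/2 - 2*x^3/3 + 3*x^2 - 2*x at the endpoints):
  F(1) − F(−1) = -1/6 − (31/6) = -16/3.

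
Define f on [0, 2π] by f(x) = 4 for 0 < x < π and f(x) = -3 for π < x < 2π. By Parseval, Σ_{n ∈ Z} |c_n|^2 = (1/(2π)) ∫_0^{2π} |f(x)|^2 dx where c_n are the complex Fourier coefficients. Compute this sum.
Σ |c_n|^2 = 25/2

Parseval equates the L^2 energy of f (normalised by 1/(2π)) with the ℓ^2 sum of its Fourier coefficients: (1/(2π)) ∫_0^{2π} |f|^2 = Σ |c_n|^2.
Compute the left side: (1/(2π)) [∫_0^π 4^2 dx + ∫_π^{2π} (-3)^2 dx] = (1/(2π)) · (16π + 9π) = (16 + 9)/2 = 25/2.
So Σ_{n ∈ Z} |c_n|^2 = 25/2.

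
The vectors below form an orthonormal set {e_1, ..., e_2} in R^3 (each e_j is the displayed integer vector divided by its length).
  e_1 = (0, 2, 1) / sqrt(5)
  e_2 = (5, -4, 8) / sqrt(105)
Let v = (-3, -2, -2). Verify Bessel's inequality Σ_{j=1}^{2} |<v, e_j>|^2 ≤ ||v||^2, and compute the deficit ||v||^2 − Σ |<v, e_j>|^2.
Σ |<v, e_j>|^2 = 257/21; ||v||^2 = 17; deficit = 100/21

Write each e_j = u_j / sqrt(<u_j, u_j>) where u_j is the displayed integer vector. Then <v, e_j> = <v, u_j> / sqrt(<u_j, u_j>), so |<v, e_j>|^2 = <v, u_j>^2 / <u_j, u_j>.
Coefficients: <v, e_1> = -6/sqrt(5), <v, e_2> = -23/sqrt(105).
Square and sum: Σ |<v, e_j>|^2 = 257/21.
Compute ||v||^2 = v·v = 17.
Deficit = 17 − 257/21 = 100/21 ≥ 0, confirming Bessel's inequality. (The deficit equals ||v − Σ <v,e_j> e_j||^2, the squared distance from v to span{e_j}.)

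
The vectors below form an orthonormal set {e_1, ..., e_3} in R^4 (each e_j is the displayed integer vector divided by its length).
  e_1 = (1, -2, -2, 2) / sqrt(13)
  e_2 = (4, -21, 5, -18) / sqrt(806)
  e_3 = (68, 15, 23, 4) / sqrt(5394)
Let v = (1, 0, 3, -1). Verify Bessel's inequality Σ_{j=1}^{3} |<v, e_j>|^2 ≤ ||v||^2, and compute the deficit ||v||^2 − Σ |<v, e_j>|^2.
Σ |<v, e_j>|^2 = 761/87; ||v||^2 = 11; deficit = 196/87

Write each e_j = u_j / sqrt(<u_j, u_j>) where u_j is the displayed integer vector. Then <v, e_j> = <v, u_j> / sqrt(<u_j, u_j>), so |<v, e_j>|^2 = <v, u_j>^2 / <u_j, u_j>.
Coefficients: <v, e_1> = -7/sqrt(13), <v, e_2> = 37/sqrt(806), <v, e_3> = 133/sqrt(5394).
Square and sum: Σ |<v, e_j>|^2 = 761/87.
Compute ||v||^2 = v·v = 11.
Deficit = 11 − 761/87 = 196/87 ≥ 0, confirming Bessel's inequality. (The deficit equals ||v − Σ <v,e_j> e_j||^2, the squared distance from v to span{e_j}.)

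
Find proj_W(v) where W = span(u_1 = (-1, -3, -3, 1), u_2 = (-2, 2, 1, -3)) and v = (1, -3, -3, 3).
proj_W(v) = (12/13, -44/13, -34/13, 38/13)

Set up U = [u_1 | ... | u_2] ∈ R^(4×2). The projector onto W = col(U) is P = U (U^T U)^(-1) U^T.
Compute U^T U =
  [20, -10]
  [-10, 18],
and U^T v = (20, -20).
Solve U^T U · c = U^T v for the coefficients: c = (8/13, -10/13). The projection is proj_W(v) = U c.
Check: (v - proj_W(v)) · u_1 = 0  (should be 0).
Check: (v - proj_W(v)) · u_2 = 0  (should be 0).
Result: proj_W(v) = (12/13, -44/13, -34/13, 38/13).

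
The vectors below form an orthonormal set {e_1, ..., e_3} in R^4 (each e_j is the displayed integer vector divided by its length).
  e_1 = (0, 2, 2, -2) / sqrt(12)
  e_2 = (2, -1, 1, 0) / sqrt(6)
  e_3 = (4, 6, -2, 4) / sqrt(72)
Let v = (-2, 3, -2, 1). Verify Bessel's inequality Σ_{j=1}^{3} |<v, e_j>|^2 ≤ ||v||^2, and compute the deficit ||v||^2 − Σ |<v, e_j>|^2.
Σ |<v, e_j>|^2 = 18; ||v||^2 = 18; deficit = 0

Write each e_j = u_j / sqrt(<u_j, u_j>) where u_j is the displayed integer vector. Then <v, e_j> = <v, u_j> / sqrt(<u_j, u_j>), so |<v, e_j>|^2 = <v, u_j>^2 / <u_j, u_j>.
Coefficients: <v, e_1> = 0/sqrt(12), <v, e_2> = -9/sqrt(6), <v, e_3> = 18/sqrt(72).
Square and sum: Σ |<v, e_j>|^2 = 18.
Compute ||v||^2 = v·v = 18.
Deficit = 18 − 18 = 0 ≥ 0, confirming Bessel's inequality. (The deficit equals ||v − Σ <v,e_j> e_j||^2, the squared distance from v to span{e_j}.)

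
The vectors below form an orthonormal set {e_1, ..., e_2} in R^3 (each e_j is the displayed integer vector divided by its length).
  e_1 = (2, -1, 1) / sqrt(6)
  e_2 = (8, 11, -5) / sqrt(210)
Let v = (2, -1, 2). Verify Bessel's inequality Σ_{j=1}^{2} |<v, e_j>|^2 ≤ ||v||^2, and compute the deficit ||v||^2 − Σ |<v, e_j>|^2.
Σ |<v, e_j>|^2 = 58/7; ||v||^2 = 9; deficit = 5/7

Write each e_j = u_j / sqrt(<u_j, u_j>) where u_j is the displayed integer vector. Then <v, e_j> = <v, u_j> / sqrt(<u_j, u_j>), so |<v, e_j>|^2 = <v, u_j>^2 / <u_j, u_j>.
Coefficients: <v, e_1> = 7/sqrt(6), <v, e_2> = -5/sqrt(210).
Square and sum: Σ |<v, e_j>|^2 = 58/7.
Compute ||v||^2 = v·v = 9.
Deficit = 9 − 58/7 = 5/7 ≥ 0, confirming Bessel's inequality. (The deficit equals ||v − Σ <v,e_j> e_j||^2, the squared distance from v to span{e_j}.)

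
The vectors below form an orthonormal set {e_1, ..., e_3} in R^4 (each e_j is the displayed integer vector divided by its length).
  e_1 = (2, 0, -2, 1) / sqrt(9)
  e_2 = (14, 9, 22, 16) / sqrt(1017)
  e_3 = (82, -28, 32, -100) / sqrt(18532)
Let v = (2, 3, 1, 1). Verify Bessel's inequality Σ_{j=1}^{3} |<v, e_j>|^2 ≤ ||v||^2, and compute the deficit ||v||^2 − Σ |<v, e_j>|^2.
Σ |<v, e_j>|^2 = 390/41; ||v||^2 = 15; deficit = 225/41

Write each e_j = u_j / sqrt(<u_j, u_j>) where u_j is the displayed integer vector. Then <v, e_j> = <v, u_j> / sqrt(<u_j, u_j>), so |<v, e_j>|^2 = <v, u_j>^2 / <u_j, u_j>.
Coefficients: <v, e_1> = 3/sqrt(9), <v, e_2> = 93/sqrt(1017), <v, e_3> = 12/sqrt(18532).
Square and sum: Σ |<v, e_j>|^2 = 390/41.
Compute ||v||^2 = v·v = 15.
Deficit = 15 − 390/41 = 225/41 ≥ 0, confirming Bessel's inequality. (The deficit equals ||v − Σ <v,e_j> e_j||^2, the squared distance from v to span{e_j}.)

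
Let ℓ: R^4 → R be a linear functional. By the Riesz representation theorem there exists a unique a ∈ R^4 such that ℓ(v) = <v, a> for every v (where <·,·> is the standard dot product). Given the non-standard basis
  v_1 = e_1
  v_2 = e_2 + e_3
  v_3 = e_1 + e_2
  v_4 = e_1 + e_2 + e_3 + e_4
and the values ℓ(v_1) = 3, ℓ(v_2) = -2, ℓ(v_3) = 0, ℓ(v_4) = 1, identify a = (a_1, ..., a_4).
a = (3, -3, 1, 0)

Write a = (a_1, ..., a_4) in the standard basis. For each basis vector v_i, ℓ(v_i) = <v_i, a> is a linear equation in the a_j's. Collect the n equations into a matrix system V a = ℓ, where row i of V is v_i (expressed in the standard basis). Since V is invertible (lower-triangular with 1s on the diagonal, up to permutation), solve by back-substitution:
  V =
[[1, 0, 0, 0],
 [0, 1, 1, 0],
 [1, 1, 0, 0],
 [1, 1, 1, 1]]
  V a = (3, -2, 0, 1)
Solving gives a = (3, -3, 1, 0).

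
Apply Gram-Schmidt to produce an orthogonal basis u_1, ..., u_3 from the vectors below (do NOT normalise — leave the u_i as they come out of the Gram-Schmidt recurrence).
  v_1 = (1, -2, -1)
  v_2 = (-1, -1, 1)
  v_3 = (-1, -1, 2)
Orthogonal basis:
  u_1 = (1, -2, -1)
  u_2 = (-1, -1, 1)
  u_3 = (1/2, 0, 1/2)

Apply the Gram-Schmidt recurrence
  u_1 = v_1
  u_i = v_i − Σ_{j<i} ((v_i · u_j) / (u_j · u_j)) · u_j.

Step by step this gives:
  u_1 = (1, -2, -1)
  u_2 = (-1, -1, 1)
  u_3 = (1/2, 0, 1/2)

Orthogonality check:
  u_2 · u_1 = 0 (should be 0)
  u_3 · u_1 = 0 (should be 0)
  u_3 · u_2 = 0 (should be 0)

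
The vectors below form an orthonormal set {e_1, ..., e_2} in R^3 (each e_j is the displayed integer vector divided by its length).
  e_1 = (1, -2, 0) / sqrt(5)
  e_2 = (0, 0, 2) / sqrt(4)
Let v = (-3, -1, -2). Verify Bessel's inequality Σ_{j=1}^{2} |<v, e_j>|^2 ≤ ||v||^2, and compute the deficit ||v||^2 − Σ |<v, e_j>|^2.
Σ |<v, e_j>|^2 = 21/5; ||v||^2 = 14; deficit = 49/5

Write each e_j = u_j / sqrt(<u_j, u_j>) where u_j is the displayed integer vector. Then <v, e_j> = <v, u_j> / sqrt(<u_j, u_j>), so |<v, e_j>|^2 = <v, u_j>^2 / <u_j, u_j>.
Coefficients: <v, e_1> = -1/sqrt(5), <v, e_2> = -4/sqrt(4).
Square and sum: Σ |<v, e_j>|^2 = 21/5.
Compute ||v||^2 = v·v = 14.
Deficit = 14 − 21/5 = 49/5 ≥ 0, confirming Bessel's inequality. (The deficit equals ||v − Σ <v,e_j> e_j||^2, the squared distance from v to span{e_j}.)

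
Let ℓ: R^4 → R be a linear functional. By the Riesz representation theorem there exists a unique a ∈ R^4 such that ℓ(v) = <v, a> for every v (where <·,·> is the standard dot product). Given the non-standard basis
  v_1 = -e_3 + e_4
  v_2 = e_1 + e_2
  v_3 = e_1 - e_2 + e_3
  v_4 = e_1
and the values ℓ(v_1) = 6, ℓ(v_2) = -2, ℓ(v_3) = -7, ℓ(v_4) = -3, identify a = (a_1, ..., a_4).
a = (-3, 1, -3, 3)

Write a = (a_1, ..., a_4) in the standard basis. For each basis vector v_i, ℓ(v_i) = <v_i, a> is a linear equation in the a_j's. Collect the n equations into a matrix system V a = ℓ, where row i of V is v_i (expressed in the standard basis). Since V is invertible (lower-triangular with 1s on the diagonal, up to permutation), solve by back-substitution:
  V =
[[0, 0, -1, 1],
 [1, 1, 0, 0],
 [1, -1, 1, 0],
 [1, 0, 0, 0]]
  V a = (6, -2, -7, -3)
Solving gives a = (-3, 1, -3, 3).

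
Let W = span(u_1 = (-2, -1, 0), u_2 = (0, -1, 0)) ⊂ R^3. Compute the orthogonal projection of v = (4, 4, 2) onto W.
proj_W(v) = (4, 4, 0)

Set up U = [u_1 | ... | u_2] ∈ R^(3×2). The projector onto W = col(U) is P = U (U^T U)^(-1) U^T.
Compute U^T U =
  [5, 1]
  [1, 1],
and U^T v = (-12, -4).
Solve U^T U · c = U^T v for the coefficients: c = (-2, -2). The projection is proj_W(v) = U c.
Check: (v - proj_W(v)) · u_1 = 0  (should be 0).
Check: (v - proj_W(v)) · u_2 = 0  (should be 0).
Result: proj_W(v) = (4, 4, 0).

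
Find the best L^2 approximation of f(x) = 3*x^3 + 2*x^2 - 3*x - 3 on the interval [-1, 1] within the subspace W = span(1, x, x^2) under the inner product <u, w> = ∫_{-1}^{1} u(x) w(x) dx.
g(x) = 2*x^2 - 6*x/5 - 3

The best approximation g ∈ W is the orthogonal projection of f onto W. Writing g = a_0 + a_1 x + a_2 x^2, the coefficients solve the normal equations G · a = b where
  G_{ij} = <φ_i, φ_j> and b_i = <f, φ_i>, with φ_0 = 1, φ_1 = x, φ_2 = x^2.
G =
  [2, 0, 2/3]
  [0, 2/3, 0]
  [2/3, 0, 2/5],
b = (-14/3, -4/5, -6/5).
Solving gives a_0 = -3, a_1 = -6/5, a_2 = 2, so
  g(x) = 2*x^2 - 6*x/5 - 3.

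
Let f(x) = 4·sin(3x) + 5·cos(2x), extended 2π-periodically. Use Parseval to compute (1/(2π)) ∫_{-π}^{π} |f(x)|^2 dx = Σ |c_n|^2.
Σ |c_n|^2 = 41/2

Expand |f|^2 and use orthogonality of {sin(nx), cos(mx)} on [-π, π]:
  ∫_{-π}^{π} sin(nx)^2 dx = π, ∫ cos(mx)^2 dx = π, and cross terms integrate to 0.
So ∫_{-π}^{π} f(x)^2 dx = 4^2 · π + 5^2 · π = (16 + 25)π.
Divide by 2π: (16 + 25)/2 = 41/2.
By Parseval, this equals Σ |c_n|^2.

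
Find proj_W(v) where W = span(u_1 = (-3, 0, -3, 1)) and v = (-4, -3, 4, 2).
proj_W(v) = (-6/19, 0, -6/19, 2/19)

Set up U = [u_1 | ... | u_1] ∈ R^(4×1). The projector onto W = col(U) is P = U (U^T U)^(-1) U^T.
Compute U^T U =
  [19],
and U^T v = (2).
Solve U^T U · c = U^T v for the coefficients: c = (2/19). The projection is proj_W(v) = U c.
Check: (v - proj_W(v)) · u_1 = 0  (should be 0).
Result: proj_W(v) = (-6/19, 0, -6/19, 2/19).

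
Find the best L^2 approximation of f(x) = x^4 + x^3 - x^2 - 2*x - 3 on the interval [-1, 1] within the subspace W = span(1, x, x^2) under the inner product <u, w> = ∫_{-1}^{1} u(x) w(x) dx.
g(x) = -x^2/7 - 7*x/5 - 108/35

The best approximation g ∈ W is the orthogonal projection of f onto W. Writing g = a_0 + a_1 x + a_2 x^2, the coefficients solve the normal equations G · a = b where
  G_{ij} = <φ_i, φ_j> and b_i = <f, φ_i>, with φ_0 = 1, φ_1 = x, φ_2 = x^2.
G =
  [2, 0, 2/3]
  [0, 2/3, 0]
  [2/3, 0, 2/5],
b = (-94/15, -14/15, -74/35).
Solving gives a_0 = -108/35, a_1 = -7/5, a_2 = -1/7, so
  g(x) = -x^2/7 - 7*x/5 - 108/35.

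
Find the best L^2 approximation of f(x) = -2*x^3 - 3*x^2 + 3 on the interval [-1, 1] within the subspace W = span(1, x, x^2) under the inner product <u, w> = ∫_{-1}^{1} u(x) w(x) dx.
g(x) = -3*x^2 - 6*x/5 + 3

The best approximation g ∈ W is the orthogonal projection of f onto W. Writing g = a_0 + a_1 x + a_2 x^2, the coefficients solve the normal equations G · a = b where
  G_{ij} = <φ_i, φ_j> and b_i = <f, φ_i>, with φ_0 = 1, φ_1 = x, φ_2 = x^2.
G =
  [2, 0, 2/3]
  [0, 2/3, 0]
  [2/3, 0, 2/5],
b = (4, -4/5, 4/5).
Solving gives a_0 = 3, a_1 = -6/5, a_2 = -3, so
  g(x) = -3*x^2 - 6*x/5 + 3.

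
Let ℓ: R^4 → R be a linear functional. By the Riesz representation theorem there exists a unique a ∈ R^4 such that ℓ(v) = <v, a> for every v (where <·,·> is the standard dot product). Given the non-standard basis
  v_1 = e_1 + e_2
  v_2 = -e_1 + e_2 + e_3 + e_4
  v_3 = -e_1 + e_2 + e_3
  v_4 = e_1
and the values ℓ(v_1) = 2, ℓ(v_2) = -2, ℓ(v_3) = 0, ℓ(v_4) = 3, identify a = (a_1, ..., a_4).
a = (3, -1, 4, -2)

Write a = (a_1, ..., a_4) in the standard basis. For each basis vector v_i, ℓ(v_i) = <v_i, a> is a linear equation in the a_j's. Collect the n equations into a matrix system V a = ℓ, where row i of V is v_i (expressed in the standard basis). Since V is invertible (lower-triangular with 1s on the diagonal, up to permutation), solve by back-substitution:
  V =
[[1, 1, 0, 0],
 [-1, 1, 1, 1],
 [-1, 1, 1, 0],
 [1, 0, 0, 0]]
  V a = (2, -2, 0, 3)
Solving gives a = (3, -1, 4, -2).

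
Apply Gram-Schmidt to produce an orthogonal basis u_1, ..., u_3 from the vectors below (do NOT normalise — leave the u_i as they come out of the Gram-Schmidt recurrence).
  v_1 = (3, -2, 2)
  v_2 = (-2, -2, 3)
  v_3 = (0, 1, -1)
Orthogonal basis:
  u_1 = (3, -2, 2)
  u_2 = (-46/17, -26/17, 43/17)
  u_3 = (2/91, 1/7, 10/91)

Apply the Gram-Schmidt recurrence
  u_1 = v_1
  u_i = v_i − Σ_{j<i} ((v_i · u_j) / (u_j · u_j)) · u_j.

Step by step this gives:
  u_1 = (3, -2, 2)
  u_2 = (-46/17, -26/17, 43/17)
  u_3 = (2/91, 1/7, 10/91)

Orthogonality check:
  u_2 · u_1 = 0 (should be 0)
  u_3 · u_1 = 0 (should be 0)
  u_3 · u_2 = 0 (should be 0)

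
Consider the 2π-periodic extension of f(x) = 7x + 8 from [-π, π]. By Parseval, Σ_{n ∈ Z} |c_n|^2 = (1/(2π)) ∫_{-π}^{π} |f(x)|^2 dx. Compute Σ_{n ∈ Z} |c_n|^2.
Σ |c_n|^2 = 49π^2/3 + 64

Expand and integrate term by term over [-π, π]:
  ∫ (7x)^2 dx = 49·(2π^3/3); ∫ 2·7·(8)·x dx = 0 (odd integrand); ∫ 8^2 dx = 64·2π.
So (1/(2π)) ∫_{-π}^{π} (7x + 8)^2 dx = 49π^2/3 + 64 = 49π^2/3 + 64.
Parseval ⇒ Σ |c_n|^2 = 49π^2/3 + 64.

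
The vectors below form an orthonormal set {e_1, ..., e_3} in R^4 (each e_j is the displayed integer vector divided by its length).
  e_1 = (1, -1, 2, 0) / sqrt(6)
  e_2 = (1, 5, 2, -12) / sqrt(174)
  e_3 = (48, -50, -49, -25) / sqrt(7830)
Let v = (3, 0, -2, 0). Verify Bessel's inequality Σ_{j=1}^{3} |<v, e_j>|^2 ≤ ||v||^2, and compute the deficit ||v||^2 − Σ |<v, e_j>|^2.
Σ |<v, e_j>|^2 = 1033/135; ||v||^2 = 13; deficit = 722/135

Write each e_j = u_j / sqrt(<u_j, u_j>) where u_j is the displayed integer vector. Then <v, e_j> = <v, u_j> / sqrt(<u_j, u_j>), so |<v, e_j>|^2 = <v, u_j>^2 / <u_j, u_j>.
Coefficients: <v, e_1> = -1/sqrt(6), <v, e_2> = -1/sqrt(174), <v, e_3> = 242/sqrt(7830).
Square and sum: Σ |<v, e_j>|^2 = 1033/135.
Compute ||v||^2 = v·v = 13.
Deficit = 13 − 1033/135 = 722/135 ≥ 0, confirming Bessel's inequality. (The deficit equals ||v − Σ <v,e_j> e_j||^2, the squared distance from v to span{e_j}.)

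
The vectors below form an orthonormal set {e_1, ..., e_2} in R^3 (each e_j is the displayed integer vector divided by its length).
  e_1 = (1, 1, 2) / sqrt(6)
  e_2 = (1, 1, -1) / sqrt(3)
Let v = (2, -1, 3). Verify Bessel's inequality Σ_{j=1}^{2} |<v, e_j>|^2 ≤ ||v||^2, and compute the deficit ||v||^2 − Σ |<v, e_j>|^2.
Σ |<v, e_j>|^2 = 19/2; ||v||^2 = 14; deficit = 9/2

Write each e_j = u_j / sqrt(<u_j, u_j>) where u_j is the displayed integer vector. Then <v, e_j> = <v, u_j> / sqrt(<u_j, u_j>), so |<v, e_j>|^2 = <v, u_j>^2 / <u_j, u_j>.
Coefficients: <v, e_1> = 7/sqrt(6), <v, e_2> = -2/sqrt(3).
Square and sum: Σ |<v, e_j>|^2 = 19/2.
Compute ||v||^2 = v·v = 14.
Deficit = 14 − 19/2 = 9/2 ≥ 0, confirming Bessel's inequality. (The deficit equals ||v − Σ <v,e_j> e_j||^2, the squared distance from v to span{e_j}.)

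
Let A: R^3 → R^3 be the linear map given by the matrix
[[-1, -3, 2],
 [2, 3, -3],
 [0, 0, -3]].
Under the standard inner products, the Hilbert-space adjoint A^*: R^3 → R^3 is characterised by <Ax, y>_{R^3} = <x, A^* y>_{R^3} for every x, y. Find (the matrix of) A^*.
A^* = A^T =
[[-1, 2, 0],
 [-3, 3, 0],
 [2, -3, -3]]

For real matrices with standard dot products, the defining identity <Ax, y> = <x, A^* y> gives (Ax)^T y = x^T (A^*) y, i.e. x^T A^T y = x^T (A^*) y. Since this holds for all x, y, we must have A^* = A^T. Therefore
A^* =
[[-1, 2, 0],
 [-3, 3, 0],
 [2, -3, -3]].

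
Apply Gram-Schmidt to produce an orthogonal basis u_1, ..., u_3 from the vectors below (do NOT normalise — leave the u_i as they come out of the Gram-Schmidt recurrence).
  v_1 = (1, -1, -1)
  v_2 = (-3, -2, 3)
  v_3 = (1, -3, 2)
Orthogonal basis:
  u_1 = (1, -1, -1)
  u_2 = (-5/3, -10/3, 5/3)
  u_3 = (3/2, 0, 3/2)

Apply the Gram-Schmidt recurrence
  u_1 = v_1
  u_i = v_i − Σ_{j<i} ((v_i · u_j) / (u_j · u_j)) · u_j.

Step by step this gives:
  u_1 = (1, -1, -1)
  u_2 = (-5/3, -10/3, 5/3)
  u_3 = (3/2, 0, 3/2)

Orthogonality check:
  u_2 · u_1 = 0 (should be 0)
  u_3 · u_1 = 0 (should be 0)
  u_3 · u_2 = 0 (should be 0)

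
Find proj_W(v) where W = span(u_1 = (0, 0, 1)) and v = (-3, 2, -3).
proj_W(v) = (0, 0, -3)

Set up U = [u_1 | ... | u_1] ∈ R^(3×1). The projector onto W = col(U) is P = U (U^T U)^(-1) U^T.
Compute U^T U =
  [1],
and U^T v = (-3).
Solve U^T U · c = U^T v for the coefficients: c = (-3). The projection is proj_W(v) = U c.
Check: (v - proj_W(v)) · u_1 = 0  (should be 0).
Result: proj_W(v) = (0, 0, -3).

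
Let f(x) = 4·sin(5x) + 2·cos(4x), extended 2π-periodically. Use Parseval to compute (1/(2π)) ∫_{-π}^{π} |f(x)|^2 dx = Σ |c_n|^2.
Σ |c_n|^2 = 10

Expand |f|^2 and use orthogonality of {sin(nx), cos(mx)} on [-π, π]:
  ∫_{-π}^{π} sin(nx)^2 dx = π, ∫ cos(mx)^2 dx = π, and cross terms integrate to 0.
So ∫_{-π}^{π} f(x)^2 dx = 4^2 · π + 2^2 · π = (16 + 4)π.
Divide by 2π: (16 + 4)/2 = 10.
By Parseval, this equals Σ |c_n|^2.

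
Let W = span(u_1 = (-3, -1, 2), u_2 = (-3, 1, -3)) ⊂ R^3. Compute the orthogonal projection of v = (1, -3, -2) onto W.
proj_W(v) = (102/131, 42/131, -88/131)

Set up U = [u_1 | ... | u_2] ∈ R^(3×2). The projector onto W = col(U) is P = U (U^T U)^(-1) U^T.
Compute U^T U =
  [14, 2]
  [2, 19],
and U^T v = (-4, 0).
Solve U^T U · c = U^T v for the coefficients: c = (-38/131, 4/131). The projection is proj_W(v) = U c.
Check: (v - proj_W(v)) · u_1 = 0  (should be 0).
Check: (v - proj_W(v)) · u_2 = 0  (should be 0).
Result: proj_W(v) = (102/131, 42/131, -88/131).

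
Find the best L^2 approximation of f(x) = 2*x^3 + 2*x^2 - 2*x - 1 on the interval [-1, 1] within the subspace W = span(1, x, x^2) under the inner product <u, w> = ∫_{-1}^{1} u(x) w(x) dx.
g(x) = 2*x^2 - 4*x/5 - 1

The best approximation g ∈ W is the orthogonal projection of f onto W. Writing g = a_0 + a_1 x + a_2 x^2, the coefficients solve the normal equations G · a = b where
  G_{ij} = <φ_i, φ_j> and b_i = <f, φ_i>, with φ_0 = 1, φ_1 = x, φ_2 = x^2.
G =
  [2, 0, 2/3]
  [0, 2/3, 0]
  [2/3, 0, 2/5],
b = (-2/3, -8/15, 2/15).
Solving gives a_0 = -1, a_1 = -4/5, a_2 = 2, so
  g(x) = 2*x^2 - 4*x/5 - 1.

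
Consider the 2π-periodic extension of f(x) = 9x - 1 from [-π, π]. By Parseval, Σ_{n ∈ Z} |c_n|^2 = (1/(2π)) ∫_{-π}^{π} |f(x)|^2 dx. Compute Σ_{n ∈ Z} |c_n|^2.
Σ |c_n|^2 = 27π^2 + 1

Expand and integrate term by term over [-π, π]:
  ∫ (9x)^2 dx = 81·(2π^3/3); ∫ 2·9·(-1)·x dx = 0 (odd integrand); ∫ (-1)^2 dx = 1·2π.
So (1/(2π)) ∫_{-π}^{π} (9x - 1)^2 dx = 81π^2/3 + 1 = 27π^2 + 1.
Parseval ⇒ Σ |c_n|^2 = 27π^2 + 1.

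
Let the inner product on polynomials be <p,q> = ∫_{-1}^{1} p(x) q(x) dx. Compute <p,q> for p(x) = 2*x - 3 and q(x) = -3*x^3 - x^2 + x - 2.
<p,q> = 194/15

Expand the product: p(x)·q(x) = -6*x^4 + 7*x^3 + 5*x^2 - 7*x + 6.
∫_{-1}^{1} of each monomial x^k gives [2/(k+1) if k even, 0 if k odd]. Integrating term-by-term (or equivalently evaluating the antiderivative F(x) = -6*x^5/5 + 7*x^4/4 + 5*x^3/3 - 7*x^2/2 + 6*x at the endpoints):
  F(1) − F(−1) = 283/60 − (-493/60) = 194/15.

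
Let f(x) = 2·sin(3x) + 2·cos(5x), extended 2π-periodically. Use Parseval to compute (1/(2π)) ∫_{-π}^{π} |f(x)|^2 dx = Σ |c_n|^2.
Σ |c_n|^2 = 4

Expand |f|^2 and use orthogonality of {sin(nx), cos(mx)} on [-π, π]:
  ∫_{-π}^{π} sin(nx)^2 dx = π, ∫ cos(mx)^2 dx = π, and cross terms integrate to 0.
So ∫_{-π}^{π} f(x)^2 dx = 2^2 · π + 2^2 · π = (4 + 4)π.
Divide by 2π: (4 + 4)/2 = 4.
By Parseval, this equals Σ |c_n|^2.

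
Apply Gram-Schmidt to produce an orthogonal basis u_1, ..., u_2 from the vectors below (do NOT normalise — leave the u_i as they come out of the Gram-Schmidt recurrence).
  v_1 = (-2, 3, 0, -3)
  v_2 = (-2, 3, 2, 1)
Orthogonal basis:
  u_1 = (-2, 3, 0, -3)
  u_2 = (-12/11, 18/11, 2, 26/11)

Apply the Gram-Schmidt recurrence
  u_1 = v_1
  u_i = v_i − Σ_{j<i} ((v_i · u_j) / (u_j · u_j)) · u_j.

Step by step this gives:
  u_1 = (-2, 3, 0, -3)
  u_2 = (-12/11, 18/11, 2, 26/11)

Orthogonality check:
  u_2 · u_1 = 0 (should be 0)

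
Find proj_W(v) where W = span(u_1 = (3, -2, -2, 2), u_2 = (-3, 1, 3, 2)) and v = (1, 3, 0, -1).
proj_W(v) = (-51/157, 175/314, -39/314, -248/157)

Set up U = [u_1 | ... | u_2] ∈ R^(4×2). The projector onto W = col(U) is P = U (U^T U)^(-1) U^T.
Compute U^T U =
  [21, -13]
  [-13, 23],
and U^T v = (-5, -2).
Solve U^T U · c = U^T v for the coefficients: c = (-141/314, -107/314). The projection is proj_W(v) = U c.
Check: (v - proj_W(v)) · u_1 = 0  (should be 0).
Check: (v - proj_W(v)) · u_2 = 0  (should be 0).
Result: proj_W(v) = (-51/157, 175/314, -39/314, -248/157).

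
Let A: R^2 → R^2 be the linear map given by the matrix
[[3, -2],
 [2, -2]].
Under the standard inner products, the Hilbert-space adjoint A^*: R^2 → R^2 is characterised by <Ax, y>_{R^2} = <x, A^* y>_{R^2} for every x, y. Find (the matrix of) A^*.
A^* = A^T =
[[3, 2],
 [-2, -2]]

For real matrices with standard dot products, the defining identity <Ax, y> = <x, A^* y> gives (Ax)^T y = x^T (A^*) y, i.e. x^T A^T y = x^T (A^*) y. Since this holds for all x, y, we must have A^* = A^T. Therefore
A^* =
[[3, 2],
 [-2, -2]].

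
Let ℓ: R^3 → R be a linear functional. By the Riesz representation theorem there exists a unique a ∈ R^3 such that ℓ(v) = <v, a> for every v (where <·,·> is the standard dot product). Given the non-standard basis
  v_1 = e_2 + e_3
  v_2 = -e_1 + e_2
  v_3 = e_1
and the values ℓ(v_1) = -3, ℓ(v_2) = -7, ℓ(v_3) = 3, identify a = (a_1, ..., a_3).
a = (3, -4, 1)

Write a = (a_1, ..., a_3) in the standard basis. For each basis vector v_i, ℓ(v_i) = <v_i, a> is a linear equation in the a_j's. Collect the n equations into a matrix system V a = ℓ, where row i of V is v_i (expressed in the standard basis). Since V is invertible (lower-triangular with 1s on the diagonal, up to permutation), solve by back-substitution:
  V =
[[0, 1, 1],
 [-1, 1, 0],
 [1, 0, 0]]
  V a = (-3, -7, 3)
Solving gives a = (3, -4, 1).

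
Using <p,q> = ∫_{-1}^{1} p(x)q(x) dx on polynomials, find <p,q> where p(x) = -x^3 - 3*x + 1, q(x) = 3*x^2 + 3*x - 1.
<p,q> = -36/5

Expand the product: p(x)·q(x) = -3*x^5 - 3*x^4 - 8*x^3 - 6*x^2 + 6*x - 1.
∫_{-1}^{1} of each monomial x^k gives [2/(k+1) if k even, 0 if k odd]. Integrating term-by-term (or equivalently evaluating the antiderivative F(x) = -x^6/2 - 3*x^5/5 - 2*x^4 - 2*x^3 + 3*x^2 - x at the endpoints):
  F(1) − F(−1) = -31/10 − (41/10) = -36/5.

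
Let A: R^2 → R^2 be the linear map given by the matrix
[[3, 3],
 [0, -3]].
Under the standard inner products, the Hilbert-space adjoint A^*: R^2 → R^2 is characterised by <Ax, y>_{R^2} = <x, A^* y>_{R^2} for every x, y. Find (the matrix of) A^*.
A^* = A^T =
[[3, 0],
 [3, -3]]

For real matrices with standard dot products, the defining identity <Ax, y> = <x, A^* y> gives (Ax)^T y = x^T (A^*) y, i.e. x^T A^T y = x^T (A^*) y. Since this holds for all x, y, we must have A^* = A^T. Therefore
A^* =
[[3, 0],
 [3, -3]].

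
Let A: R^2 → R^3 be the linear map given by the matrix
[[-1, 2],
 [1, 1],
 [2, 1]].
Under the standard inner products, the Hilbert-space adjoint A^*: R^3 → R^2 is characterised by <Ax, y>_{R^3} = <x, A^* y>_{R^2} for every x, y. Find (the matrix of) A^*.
A^* = A^T =
[[-1, 1, 2],
 [2, 1, 1]]

For real matrices with standard dot products, the defining identity <Ax, y> = <x, A^* y> gives (Ax)^T y = x^T (A^*) y, i.e. x^T A^T y = x^T (A^*) y. Since this holds for all x, y, we must have A^* = A^T. Therefore
A^* =
[[-1, 1, 2],
 [2, 1, 1]].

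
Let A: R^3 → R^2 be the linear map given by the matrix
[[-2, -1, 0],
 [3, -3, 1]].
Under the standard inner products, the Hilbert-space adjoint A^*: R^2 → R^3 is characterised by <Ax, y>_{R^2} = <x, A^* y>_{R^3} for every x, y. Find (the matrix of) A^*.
A^* = A^T =
[[-2, 3],
 [-1, -3],
 [0, 1]]

For real matrices with standard dot products, the defining identity <Ax, y> = <x, A^* y> gives (Ax)^T y = x^T (A^*) y, i.e. x^T A^T y = x^T (A^*) y. Since this holds for all x, y, we must have A^* = A^T. Therefore
A^* =
[[-2, 3],
 [-1, -3],
 [0, 1]].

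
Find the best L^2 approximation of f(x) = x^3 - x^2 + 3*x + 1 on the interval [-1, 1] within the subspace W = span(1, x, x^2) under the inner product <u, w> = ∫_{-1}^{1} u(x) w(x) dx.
g(x) = -x^2 + 18*x/5 + 1

The best approximation g ∈ W is the orthogonal projection of f onto W. Writing g = a_0 + a_1 x + a_2 x^2, the coefficients solve the normal equations G · a = b where
  G_{ij} = <φ_i, φ_j> and b_i = <f, φ_i>, with φ_0 = 1, φ_1 = x, φ_2 = x^2.
G =
  [2, 0, 2/3]
  [0, 2/3, 0]
  [2/3, 0, 2/5],
b = (4/3, 12/5, 4/15).
Solving gives a_0 = 1, a_1 = 18/5, a_2 = -1, so
  g(x) = -x^2 + 18*x/5 + 1.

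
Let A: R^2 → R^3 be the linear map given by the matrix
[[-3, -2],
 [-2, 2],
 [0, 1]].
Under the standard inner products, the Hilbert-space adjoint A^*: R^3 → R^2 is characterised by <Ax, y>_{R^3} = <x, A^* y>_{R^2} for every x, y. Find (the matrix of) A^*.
A^* = A^T =
[[-3, -2, 0],
 [-2, 2, 1]]

For real matrices with standard dot products, the defining identity <Ax, y> = <x, A^* y> gives (Ax)^T y = x^T (A^*) y, i.e. x^T A^T y = x^T (A^*) y. Since this holds for all x, y, we must have A^* = A^T. Therefore
A^* =
[[-3, -2, 0],
 [-2, 2, 1]].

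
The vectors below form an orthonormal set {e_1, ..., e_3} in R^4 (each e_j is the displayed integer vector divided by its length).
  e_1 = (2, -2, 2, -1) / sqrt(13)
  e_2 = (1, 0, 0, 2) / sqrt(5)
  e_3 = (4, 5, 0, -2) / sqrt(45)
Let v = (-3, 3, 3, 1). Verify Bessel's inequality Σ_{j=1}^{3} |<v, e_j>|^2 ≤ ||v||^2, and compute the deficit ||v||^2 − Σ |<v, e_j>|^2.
Σ |<v, e_j>|^2 = 467/117; ||v||^2 = 28; deficit = 2809/117

Write each e_j = u_j / sqrt(<u_j, u_j>) where u_j is the displayed integer vector. Then <v, e_j> = <v, u_j> / sqrt(<u_j, u_j>), so |<v, e_j>|^2 = <v, u_j>^2 / <u_j, u_j>.
Coefficients: <v, e_1> = -7/sqrt(13), <v, e_2> = -1/sqrt(5), <v, e_3> = 1/sqrt(45).
Square and sum: Σ |<v, e_j>|^2 = 467/117.
Compute ||v||^2 = v·v = 28.
Deficit = 28 − 467/117 = 2809/117 ≥ 0, confirming Bessel's inequality. (The deficit equals ||v − Σ <v,e_j> e_j||^2, the squared distance from v to span{e_j}.)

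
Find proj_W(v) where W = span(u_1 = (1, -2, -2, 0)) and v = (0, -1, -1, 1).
proj_W(v) = (4/9, -8/9, -8/9, 0)

Set up U = [u_1 | ... | u_1] ∈ R^(4×1). The projector onto W = col(U) is P = U (U^T U)^(-1) U^T.
Compute U^T U =
  [9],
and U^T v = (4).
Solve U^T U · c = U^T v for the coefficients: c = (4/9). The projection is proj_W(v) = U c.
Check: (v - proj_W(v)) · u_1 = 0  (should be 0).
Result: proj_W(v) = (4/9, -8/9, -8/9, 0).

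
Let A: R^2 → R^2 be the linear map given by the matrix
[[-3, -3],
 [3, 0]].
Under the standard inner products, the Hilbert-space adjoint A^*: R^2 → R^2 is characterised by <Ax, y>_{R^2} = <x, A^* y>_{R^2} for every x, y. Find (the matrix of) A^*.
A^* = A^T =
[[-3, 3],
 [-3, 0]]

For real matrices with standard dot products, the defining identity <Ax, y> = <x, A^* y> gives (Ax)^T y = x^T (A^*) y, i.e. x^T A^T y = x^T (A^*) y. Since this holds for all x, y, we must have A^* = A^T. Therefore
A^* =
[[-3, 3],
 [-3, 0]].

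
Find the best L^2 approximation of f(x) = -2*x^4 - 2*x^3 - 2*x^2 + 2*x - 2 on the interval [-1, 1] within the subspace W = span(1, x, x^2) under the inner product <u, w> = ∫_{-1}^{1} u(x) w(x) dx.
g(x) = -26*x^2/7 + 4*x/5 - 64/35

The best approximation g ∈ W is the orthogonal projection of f onto W. Writing g = a_0 + a_1 x + a_2 x^2, the coefficients solve the normal equations G · a = b where
  G_{ij} = <φ_i, φ_j> and b_i = <f, φ_i>, with φ_0 = 1, φ_1 = x, φ_2 = x^2.
G =
  [2, 0, 2/3]
  [0, 2/3, 0]
  [2/3, 0, 2/5],
b = (-92/15, 8/15, -284/105).
Solving gives a_0 = -64/35, a_1 = 4/5, a_2 = -26/7, so
  g(x) = -26*x^2/7 + 4*x/5 - 64/35.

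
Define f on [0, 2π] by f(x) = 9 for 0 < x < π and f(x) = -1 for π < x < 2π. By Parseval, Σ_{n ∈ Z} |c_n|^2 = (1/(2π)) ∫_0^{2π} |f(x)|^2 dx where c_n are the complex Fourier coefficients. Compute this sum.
Σ |c_n|^2 = 41

Parseval equates the L^2 energy of f (normalised by 1/(2π)) with the ℓ^2 sum of its Fourier coefficients: (1/(2π)) ∫_0^{2π} |f|^2 = Σ |c_n|^2.
Compute the left side: (1/(2π)) [∫_0^π 9^2 dx + ∫_π^{2π} (-1)^2 dx] = (1/(2π)) · (81π + 1π) = (81 + 1)/2 = 41.
So Σ_{n ∈ Z} |c_n|^2 = 41.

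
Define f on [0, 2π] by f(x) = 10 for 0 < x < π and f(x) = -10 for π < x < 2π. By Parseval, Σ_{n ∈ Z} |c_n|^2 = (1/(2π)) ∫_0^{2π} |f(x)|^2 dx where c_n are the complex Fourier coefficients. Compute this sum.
Σ |c_n|^2 = 100

Parseval equates the L^2 energy of f (normalised by 1/(2π)) with the ℓ^2 sum of its Fourier coefficients: (1/(2π)) ∫_0^{2π} |f|^2 = Σ |c_n|^2.
Compute the left side: (1/(2π)) [∫_0^π 10^2 dx + ∫_π^{2π} (-10)^2 dx] = (1/(2π)) · (100π + 100π) = (100 + 100)/2 = 100.
So Σ_{n ∈ Z} |c_n|^2 = 100.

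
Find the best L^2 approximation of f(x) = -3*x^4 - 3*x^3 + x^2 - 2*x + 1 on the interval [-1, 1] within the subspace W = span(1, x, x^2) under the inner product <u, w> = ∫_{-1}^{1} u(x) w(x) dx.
g(x) = -11*x^2/7 - 19*x/5 + 44/35

The best approximation g ∈ W is the orthogonal projection of f onto W. Writing g = a_0 + a_1 x + a_2 x^2, the coefficients solve the normal equations G · a = b where
  G_{ij} = <φ_i, φ_j> and b_i = <f, φ_i>, with φ_0 = 1, φ_1 = x, φ_2 = x^2.
G =
  [2, 0, 2/3]
  [0, 2/3, 0]
  [2/3, 0, 2/5],
b = (22/15, -38/15, 22/105).
Solving gives a_0 = 44/35, a_1 = -19/5, a_2 = -11/7, so
  g(x) = -11*x^2/7 - 19*x/5 + 44/35.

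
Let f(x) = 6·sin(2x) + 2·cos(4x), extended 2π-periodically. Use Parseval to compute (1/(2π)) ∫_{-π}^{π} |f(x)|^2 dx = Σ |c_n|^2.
Σ |c_n|^2 = 20

Expand |f|^2 and use orthogonality of {sin(nx), cos(mx)} on [-π, π]:
  ∫_{-π}^{π} sin(nx)^2 dx = π, ∫ cos(mx)^2 dx = π, and cross terms integrate to 0.
So ∫_{-π}^{π} f(x)^2 dx = 6^2 · π + 2^2 · π = (36 + 4)π.
Divide by 2π: (36 + 4)/2 = 20.
By Parseval, this equals Σ |c_n|^2.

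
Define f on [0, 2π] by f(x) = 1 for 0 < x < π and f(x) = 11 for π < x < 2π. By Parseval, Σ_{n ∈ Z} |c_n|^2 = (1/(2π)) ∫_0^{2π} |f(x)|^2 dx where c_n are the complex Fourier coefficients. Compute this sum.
Σ |c_n|^2 = 61

Parseval equates the L^2 energy of f (normalised by 1/(2π)) with the ℓ^2 sum of its Fourier coefficients: (1/(2π)) ∫_0^{2π} |f|^2 = Σ |c_n|^2.
Compute the left side: (1/(2π)) [∫_0^π 1^2 dx + ∫_π^{2π} 11^2 dx] = (1/(2π)) · (1π + 121π) = (1 + 121)/2 = 61.
So Σ_{n ∈ Z} |c_n|^2 = 61.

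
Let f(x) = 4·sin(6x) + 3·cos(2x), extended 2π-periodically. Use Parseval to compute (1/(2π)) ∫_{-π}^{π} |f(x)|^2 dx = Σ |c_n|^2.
Σ |c_n|^2 = 25/2

Expand |f|^2 and use orthogonality of {sin(nx), cos(mx)} on [-π, π]:
  ∫_{-π}^{π} sin(nx)^2 dx = π, ∫ cos(mx)^2 dx = π, and cross terms integrate to 0.
So ∫_{-π}^{π} f(x)^2 dx = 4^2 · π + 3^2 · π = (16 + 9)π.
Divide by 2π: (16 + 9)/2 = 25/2.
By Parseval, this equals Σ |c_n|^2.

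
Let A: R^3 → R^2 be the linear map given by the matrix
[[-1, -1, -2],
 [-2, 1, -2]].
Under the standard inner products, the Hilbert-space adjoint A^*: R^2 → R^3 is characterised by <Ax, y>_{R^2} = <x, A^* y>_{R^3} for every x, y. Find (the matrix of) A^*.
A^* = A^T =
[[-1, -2],
 [-1, 1],
 [-2, -2]]

For real matrices with standard dot products, the defining identity <Ax, y> = <x, A^* y> gives (Ax)^T y = x^T (A^*) y, i.e. x^T A^T y = x^T (A^*) y. Since this holds for all x, y, we must have A^* = A^T. Therefore
A^* =
[[-1, -2],
 [-1, 1],
 [-2, -2]].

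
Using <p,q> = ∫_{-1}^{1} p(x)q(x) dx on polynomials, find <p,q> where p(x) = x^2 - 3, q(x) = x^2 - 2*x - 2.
<p,q> = 136/15

Expand the product: p(x)·q(x) = x^4 - 2*x^3 - 5*x^2 + 6*x + 6.
∫_{-1}^{1} of each monomial x^k gives [2/(k+1) if k even, 0 if k odd]. Integrating term-by-term (or equivalently evaluating the antiderivative F(x) = x^5/5 - x^4/2 - 5*x^3/3 + 3*x^2 + 6*x at the endpoints):
  F(1) − F(−1) = 211/30 − (-61/30) = 136/15.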